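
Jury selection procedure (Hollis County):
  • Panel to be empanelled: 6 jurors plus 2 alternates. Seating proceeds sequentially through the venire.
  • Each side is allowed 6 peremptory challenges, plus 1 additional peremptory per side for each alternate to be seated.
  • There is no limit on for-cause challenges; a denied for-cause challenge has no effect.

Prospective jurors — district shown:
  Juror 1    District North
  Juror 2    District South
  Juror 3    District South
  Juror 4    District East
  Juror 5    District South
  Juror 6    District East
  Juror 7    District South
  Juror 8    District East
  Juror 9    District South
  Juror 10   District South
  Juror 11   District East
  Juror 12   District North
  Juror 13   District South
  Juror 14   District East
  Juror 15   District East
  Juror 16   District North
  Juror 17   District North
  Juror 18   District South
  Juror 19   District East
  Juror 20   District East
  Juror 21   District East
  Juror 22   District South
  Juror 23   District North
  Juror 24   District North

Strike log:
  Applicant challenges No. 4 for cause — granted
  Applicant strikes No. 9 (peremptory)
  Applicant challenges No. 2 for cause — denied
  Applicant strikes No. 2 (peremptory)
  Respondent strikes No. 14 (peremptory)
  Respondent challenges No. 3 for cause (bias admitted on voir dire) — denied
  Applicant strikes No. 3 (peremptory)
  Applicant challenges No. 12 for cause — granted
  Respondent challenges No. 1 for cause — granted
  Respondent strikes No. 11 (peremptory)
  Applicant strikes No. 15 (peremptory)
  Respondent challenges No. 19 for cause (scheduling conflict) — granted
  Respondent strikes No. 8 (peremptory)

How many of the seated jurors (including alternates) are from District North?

2

Removed: #1, #2, #3, #4, #8, #9, #11, #12, #14, #15, #19.
Seated (8 incl. alternates): #5, #6, #7, #10, #13, #16, #17, #18.
Of those, in District North: #16, #17 → 2.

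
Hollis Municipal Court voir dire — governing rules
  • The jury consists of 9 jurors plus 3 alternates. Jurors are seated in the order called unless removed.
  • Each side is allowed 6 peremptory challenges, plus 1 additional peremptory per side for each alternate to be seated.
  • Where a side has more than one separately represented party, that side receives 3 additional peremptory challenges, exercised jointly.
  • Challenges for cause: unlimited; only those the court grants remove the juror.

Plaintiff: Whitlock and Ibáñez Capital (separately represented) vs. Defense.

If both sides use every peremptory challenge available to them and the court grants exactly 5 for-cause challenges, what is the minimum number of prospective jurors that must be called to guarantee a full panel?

Seats to fill: 9 + 3 alternates = 12.
Peremptories — Plaintiff: 6 + 1×3 + 3 = 12; Defense: 6 + 1×3 = 9; total 21.
For-cause removals: 5.
Minimum venire: 12 + 21 + 5 = 38.

38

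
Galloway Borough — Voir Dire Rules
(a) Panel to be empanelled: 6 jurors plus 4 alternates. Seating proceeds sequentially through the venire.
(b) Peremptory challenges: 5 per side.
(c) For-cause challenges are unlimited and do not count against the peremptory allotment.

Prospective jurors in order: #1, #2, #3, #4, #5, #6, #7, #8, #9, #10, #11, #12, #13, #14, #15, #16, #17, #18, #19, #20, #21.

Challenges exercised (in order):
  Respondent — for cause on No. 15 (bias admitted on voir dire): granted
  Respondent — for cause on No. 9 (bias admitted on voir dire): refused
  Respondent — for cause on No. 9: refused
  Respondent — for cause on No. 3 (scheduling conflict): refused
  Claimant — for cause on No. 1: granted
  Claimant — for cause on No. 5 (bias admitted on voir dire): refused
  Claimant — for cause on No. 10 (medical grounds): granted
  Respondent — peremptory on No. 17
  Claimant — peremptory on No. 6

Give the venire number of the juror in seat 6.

8

Removed: #1, #6, #10, #15, #17. (#3, #5, #9 stay — for-cause denied.)
Filling seats in venire order through position 6: #2, #3, #4, #5, #7, #8.
So seat 6 is #8.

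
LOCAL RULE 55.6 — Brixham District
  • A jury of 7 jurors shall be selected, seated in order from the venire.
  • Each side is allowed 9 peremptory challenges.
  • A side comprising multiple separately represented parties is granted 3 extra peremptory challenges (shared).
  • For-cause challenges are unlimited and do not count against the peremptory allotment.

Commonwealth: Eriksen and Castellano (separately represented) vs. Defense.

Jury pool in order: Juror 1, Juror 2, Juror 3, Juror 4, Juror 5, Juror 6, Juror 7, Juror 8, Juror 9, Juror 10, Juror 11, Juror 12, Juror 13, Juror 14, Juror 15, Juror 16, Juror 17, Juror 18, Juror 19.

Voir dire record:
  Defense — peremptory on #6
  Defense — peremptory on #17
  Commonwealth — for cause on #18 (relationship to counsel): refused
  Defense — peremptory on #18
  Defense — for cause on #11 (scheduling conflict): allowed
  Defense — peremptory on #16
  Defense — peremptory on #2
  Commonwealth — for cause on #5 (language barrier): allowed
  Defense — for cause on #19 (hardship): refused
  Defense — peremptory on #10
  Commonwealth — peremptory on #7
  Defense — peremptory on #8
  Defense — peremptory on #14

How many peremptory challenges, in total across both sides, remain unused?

Commonwealth allotment: 9 base + 3 multi-party = 12. Defense allotment: 9.
Commonwealth peremptories used: #7 — 1 (for-cause on #18, #5 don't count).
Defense peremptories used: #6, #17, #18, #16, #2, #10, #8, #14 — 8 (for-cause on #11, #19 don't count).
Remaining: (12 − 1) + (9 − 8) = 12.

12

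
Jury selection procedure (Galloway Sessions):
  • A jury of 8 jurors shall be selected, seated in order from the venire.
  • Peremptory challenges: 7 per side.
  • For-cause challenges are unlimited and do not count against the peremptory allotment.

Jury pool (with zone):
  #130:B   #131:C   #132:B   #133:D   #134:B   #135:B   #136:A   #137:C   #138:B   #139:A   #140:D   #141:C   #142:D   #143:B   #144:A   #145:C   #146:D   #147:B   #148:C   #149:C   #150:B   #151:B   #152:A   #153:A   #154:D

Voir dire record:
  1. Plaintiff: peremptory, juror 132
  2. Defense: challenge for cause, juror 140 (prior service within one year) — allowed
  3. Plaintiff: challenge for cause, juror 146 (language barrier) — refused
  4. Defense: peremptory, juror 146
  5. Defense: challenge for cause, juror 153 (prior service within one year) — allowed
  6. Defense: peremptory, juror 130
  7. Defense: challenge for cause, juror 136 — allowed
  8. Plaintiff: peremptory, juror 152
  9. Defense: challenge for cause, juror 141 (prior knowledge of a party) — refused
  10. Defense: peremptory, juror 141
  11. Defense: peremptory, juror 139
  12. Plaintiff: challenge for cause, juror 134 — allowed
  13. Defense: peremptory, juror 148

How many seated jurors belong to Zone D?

2

Removed: #130, #132, #134, #136, #139, #140, #141, #146, #148, #152, #153.
Seated jurors 1–8: #131, #133, #135, #137, #138, #142, #143, #144.
Of those, in Zone D: #133, #142 → 2.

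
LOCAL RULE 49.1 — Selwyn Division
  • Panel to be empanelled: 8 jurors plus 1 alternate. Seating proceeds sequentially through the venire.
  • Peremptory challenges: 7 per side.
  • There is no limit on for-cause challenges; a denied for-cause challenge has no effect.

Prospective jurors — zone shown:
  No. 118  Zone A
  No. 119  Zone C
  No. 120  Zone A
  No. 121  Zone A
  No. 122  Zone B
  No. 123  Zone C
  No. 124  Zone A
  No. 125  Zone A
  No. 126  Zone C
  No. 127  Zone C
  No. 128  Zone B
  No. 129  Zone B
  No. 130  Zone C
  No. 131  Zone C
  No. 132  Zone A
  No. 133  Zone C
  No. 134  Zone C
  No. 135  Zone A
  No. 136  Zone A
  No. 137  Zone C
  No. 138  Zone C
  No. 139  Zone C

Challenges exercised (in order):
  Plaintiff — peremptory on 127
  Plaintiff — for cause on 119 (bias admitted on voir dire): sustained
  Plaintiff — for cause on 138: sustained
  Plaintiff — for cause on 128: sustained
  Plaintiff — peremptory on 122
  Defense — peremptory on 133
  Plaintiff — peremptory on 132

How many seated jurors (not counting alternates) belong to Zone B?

1

Removed: #119, #122, #127, #128, #132, #133, #138.
Seated jurors 1–8: #118, #120, #121, #123, #124, #125, #126, #129 (alternates #130 not counted).
Of those, in Zone B: #129 → 1.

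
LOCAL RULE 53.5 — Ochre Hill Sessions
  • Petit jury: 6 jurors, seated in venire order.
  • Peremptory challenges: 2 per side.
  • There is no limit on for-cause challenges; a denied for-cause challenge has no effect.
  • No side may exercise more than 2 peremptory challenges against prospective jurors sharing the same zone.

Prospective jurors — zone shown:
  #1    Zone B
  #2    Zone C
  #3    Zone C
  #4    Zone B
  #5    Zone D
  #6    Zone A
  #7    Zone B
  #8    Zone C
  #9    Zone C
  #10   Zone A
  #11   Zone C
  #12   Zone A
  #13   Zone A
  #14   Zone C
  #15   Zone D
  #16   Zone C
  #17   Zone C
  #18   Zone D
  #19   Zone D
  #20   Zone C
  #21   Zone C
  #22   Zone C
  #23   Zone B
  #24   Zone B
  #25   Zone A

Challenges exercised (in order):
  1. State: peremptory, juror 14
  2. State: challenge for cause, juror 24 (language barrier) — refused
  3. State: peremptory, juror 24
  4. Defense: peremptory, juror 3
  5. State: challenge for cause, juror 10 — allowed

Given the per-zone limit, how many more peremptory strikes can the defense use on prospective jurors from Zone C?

1

Defense peremptories so far: #3 — 1 of 2 used, 1 left overall.
Against Zone C: #3 — 1 used; per-zone cap 2 leaves 1.
Binding limit: min(1, 1) = 1.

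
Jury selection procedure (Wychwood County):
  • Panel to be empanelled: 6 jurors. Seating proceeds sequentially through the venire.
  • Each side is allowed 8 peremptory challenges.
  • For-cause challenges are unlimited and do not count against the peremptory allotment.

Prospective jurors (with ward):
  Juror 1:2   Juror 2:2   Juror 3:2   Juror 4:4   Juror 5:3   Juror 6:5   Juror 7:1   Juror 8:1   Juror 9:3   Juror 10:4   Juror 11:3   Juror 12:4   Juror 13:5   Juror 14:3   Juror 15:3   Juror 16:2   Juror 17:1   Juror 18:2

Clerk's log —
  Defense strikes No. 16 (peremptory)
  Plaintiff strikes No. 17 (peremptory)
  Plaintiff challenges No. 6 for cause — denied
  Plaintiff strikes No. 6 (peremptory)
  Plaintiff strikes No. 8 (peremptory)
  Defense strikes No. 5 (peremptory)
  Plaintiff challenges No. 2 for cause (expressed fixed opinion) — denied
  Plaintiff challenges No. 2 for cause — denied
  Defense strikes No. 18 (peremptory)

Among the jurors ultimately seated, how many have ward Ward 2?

Removed: #5, #6, #8, #16, #17, #18.
Seated jurors 1–6: #1, #2, #3, #4, #7, #9.
Of those, in Ward 2: #1, #2, #3 → 3.

3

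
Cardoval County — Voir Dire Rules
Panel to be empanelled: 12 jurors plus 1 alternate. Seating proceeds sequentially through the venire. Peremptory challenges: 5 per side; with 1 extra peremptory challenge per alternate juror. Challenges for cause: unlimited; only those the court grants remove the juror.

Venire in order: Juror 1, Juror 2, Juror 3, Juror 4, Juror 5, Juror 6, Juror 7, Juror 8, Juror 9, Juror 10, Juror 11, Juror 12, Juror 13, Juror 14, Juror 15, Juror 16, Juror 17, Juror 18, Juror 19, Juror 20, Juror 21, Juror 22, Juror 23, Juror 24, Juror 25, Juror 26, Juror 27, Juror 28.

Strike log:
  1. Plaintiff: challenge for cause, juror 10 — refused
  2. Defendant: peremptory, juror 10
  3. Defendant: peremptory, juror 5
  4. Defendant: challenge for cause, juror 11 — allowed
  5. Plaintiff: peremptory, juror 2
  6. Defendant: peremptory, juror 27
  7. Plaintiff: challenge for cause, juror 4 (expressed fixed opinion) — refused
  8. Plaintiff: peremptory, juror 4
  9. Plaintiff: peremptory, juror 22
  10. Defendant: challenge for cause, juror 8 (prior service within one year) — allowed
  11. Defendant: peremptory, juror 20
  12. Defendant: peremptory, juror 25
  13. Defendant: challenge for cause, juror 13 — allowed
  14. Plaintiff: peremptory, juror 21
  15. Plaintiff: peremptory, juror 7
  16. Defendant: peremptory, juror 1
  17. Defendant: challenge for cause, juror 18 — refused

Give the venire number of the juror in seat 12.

24

Removed: #1, #2, #4, #5, #7, #8, #10, #11, #13, #20, #21, #22, #25, #27. (#18 stays — for-cause denied.)
Seating in order: seats 1–12 → #3, #6, #9, #12, #14, #15, #16, #17, #18, #19, #23, #24; alternates → #26.
So seat 12 is #24.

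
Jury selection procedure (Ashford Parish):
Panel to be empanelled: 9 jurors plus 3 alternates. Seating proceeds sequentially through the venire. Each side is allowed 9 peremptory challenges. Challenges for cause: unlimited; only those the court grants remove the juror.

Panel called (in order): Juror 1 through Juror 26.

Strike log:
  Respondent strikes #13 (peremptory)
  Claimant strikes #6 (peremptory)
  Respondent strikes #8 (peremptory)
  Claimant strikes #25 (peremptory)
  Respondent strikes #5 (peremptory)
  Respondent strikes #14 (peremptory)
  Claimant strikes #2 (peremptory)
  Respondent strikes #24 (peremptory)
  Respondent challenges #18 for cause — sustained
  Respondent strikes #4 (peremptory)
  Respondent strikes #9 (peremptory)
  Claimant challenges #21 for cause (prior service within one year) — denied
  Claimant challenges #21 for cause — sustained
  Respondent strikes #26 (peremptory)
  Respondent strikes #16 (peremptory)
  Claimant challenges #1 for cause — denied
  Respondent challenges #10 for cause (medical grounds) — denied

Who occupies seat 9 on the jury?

19

Removed: #2, #4, #5, #6, #8, #9, #13, #14, #16, #18, #21, #24, #25, #26. (#1, #10 stay — for-cause denied.)
Filling seats in venire order through position 9: #1, #3, #7, #10, #11, #12, #15, #17, #19.
So seat 9 is #19.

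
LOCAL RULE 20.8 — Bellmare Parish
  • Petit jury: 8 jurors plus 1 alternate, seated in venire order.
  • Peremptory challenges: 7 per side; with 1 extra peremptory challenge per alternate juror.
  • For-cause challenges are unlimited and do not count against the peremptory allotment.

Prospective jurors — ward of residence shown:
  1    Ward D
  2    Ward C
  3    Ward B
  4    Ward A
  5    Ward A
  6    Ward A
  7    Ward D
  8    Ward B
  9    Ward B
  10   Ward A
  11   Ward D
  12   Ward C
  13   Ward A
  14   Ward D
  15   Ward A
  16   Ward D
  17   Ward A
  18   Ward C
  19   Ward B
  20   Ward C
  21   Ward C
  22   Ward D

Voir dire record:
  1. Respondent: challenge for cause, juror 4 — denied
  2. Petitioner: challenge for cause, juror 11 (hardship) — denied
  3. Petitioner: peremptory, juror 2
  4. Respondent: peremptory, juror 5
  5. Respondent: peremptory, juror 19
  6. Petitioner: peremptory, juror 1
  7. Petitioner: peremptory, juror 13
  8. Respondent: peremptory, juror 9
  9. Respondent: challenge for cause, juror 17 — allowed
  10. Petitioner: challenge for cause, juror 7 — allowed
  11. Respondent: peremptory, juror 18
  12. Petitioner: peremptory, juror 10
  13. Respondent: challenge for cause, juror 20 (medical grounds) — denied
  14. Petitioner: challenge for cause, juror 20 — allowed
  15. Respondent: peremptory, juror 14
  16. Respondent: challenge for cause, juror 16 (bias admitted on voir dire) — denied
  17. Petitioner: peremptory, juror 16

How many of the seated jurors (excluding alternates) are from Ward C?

Removed: #1, #2, #5, #7, #9, #10, #13, #14, #16, #17, #18, #19, #20.
Seated jurors 1–8: #3, #4, #6, #8, #11, #12, #15, #21 (alternates #22 not counted).
Of those, in Ward C: #12, #21 → 2.

2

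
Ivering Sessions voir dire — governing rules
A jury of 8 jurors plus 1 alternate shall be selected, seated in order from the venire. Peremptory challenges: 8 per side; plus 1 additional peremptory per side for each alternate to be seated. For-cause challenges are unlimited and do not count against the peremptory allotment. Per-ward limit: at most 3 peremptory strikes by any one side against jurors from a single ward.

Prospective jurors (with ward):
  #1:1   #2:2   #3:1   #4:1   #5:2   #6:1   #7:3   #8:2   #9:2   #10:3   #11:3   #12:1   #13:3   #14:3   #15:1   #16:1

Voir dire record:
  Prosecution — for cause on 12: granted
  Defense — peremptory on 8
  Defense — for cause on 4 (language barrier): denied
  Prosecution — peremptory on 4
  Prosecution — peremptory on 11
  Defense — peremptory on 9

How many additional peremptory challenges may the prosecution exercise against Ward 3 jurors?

2

Prosecution peremptories so far: #4, #11 — 2 of 9 used, 7 left overall.
Against Ward 3: #11 — 1 used; per-ward cap 3 leaves 2.
Binding limit: min(7, 2) = 2.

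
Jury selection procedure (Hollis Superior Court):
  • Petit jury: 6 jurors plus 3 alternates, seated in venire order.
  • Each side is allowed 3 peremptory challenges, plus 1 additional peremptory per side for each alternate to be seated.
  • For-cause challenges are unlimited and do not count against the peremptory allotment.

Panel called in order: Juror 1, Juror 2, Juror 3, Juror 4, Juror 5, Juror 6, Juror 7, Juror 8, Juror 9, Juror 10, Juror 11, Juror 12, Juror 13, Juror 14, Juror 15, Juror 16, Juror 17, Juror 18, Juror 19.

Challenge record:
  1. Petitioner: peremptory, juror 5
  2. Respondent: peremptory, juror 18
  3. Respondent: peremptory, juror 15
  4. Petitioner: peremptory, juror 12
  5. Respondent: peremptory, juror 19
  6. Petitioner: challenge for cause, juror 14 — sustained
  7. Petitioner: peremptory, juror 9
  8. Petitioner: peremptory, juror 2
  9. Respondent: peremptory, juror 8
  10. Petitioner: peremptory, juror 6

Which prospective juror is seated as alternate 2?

16

Removed: #2, #5, #6, #8, #9, #12, #14, #15, #18, #19.
Seating in order: seats 1–6 → #1, #3, #4, #7, #10, #11; alternates → #13, #16, #17.
So alternate 2 is #16.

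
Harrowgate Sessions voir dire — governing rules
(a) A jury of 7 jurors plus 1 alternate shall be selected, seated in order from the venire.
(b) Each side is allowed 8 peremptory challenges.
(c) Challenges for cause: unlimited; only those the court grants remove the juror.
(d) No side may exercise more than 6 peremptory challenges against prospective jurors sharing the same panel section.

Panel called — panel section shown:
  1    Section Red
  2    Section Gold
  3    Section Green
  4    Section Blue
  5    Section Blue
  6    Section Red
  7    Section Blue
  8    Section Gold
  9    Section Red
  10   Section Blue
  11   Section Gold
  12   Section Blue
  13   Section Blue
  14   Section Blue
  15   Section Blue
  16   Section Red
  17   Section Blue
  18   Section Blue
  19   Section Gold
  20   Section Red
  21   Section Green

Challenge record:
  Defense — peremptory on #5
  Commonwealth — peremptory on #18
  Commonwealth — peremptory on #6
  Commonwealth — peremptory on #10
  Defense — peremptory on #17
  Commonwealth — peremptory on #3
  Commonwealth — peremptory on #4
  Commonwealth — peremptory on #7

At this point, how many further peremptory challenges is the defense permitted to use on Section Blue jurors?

Defense peremptories so far: #5, #17 — 2 of 8 used, 6 left overall.
Against Section Blue: #5, #17 — 2 used; per-section cap 6 leaves 4.
Binding limit: min(6, 4) = 4.

4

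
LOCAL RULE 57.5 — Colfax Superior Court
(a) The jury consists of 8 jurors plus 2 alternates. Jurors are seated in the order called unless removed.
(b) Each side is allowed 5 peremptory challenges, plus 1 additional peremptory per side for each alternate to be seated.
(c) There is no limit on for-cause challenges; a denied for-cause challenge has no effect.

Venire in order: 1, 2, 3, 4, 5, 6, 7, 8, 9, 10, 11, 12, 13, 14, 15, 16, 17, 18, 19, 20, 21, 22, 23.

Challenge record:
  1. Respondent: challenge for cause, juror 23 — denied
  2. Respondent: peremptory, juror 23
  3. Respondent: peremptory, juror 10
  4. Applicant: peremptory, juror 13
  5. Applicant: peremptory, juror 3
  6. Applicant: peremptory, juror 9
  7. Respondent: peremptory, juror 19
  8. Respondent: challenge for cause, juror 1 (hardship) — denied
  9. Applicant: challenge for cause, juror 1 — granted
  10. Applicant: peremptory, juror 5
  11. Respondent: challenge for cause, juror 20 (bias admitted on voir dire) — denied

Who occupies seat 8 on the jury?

14

Removed: #1, #3, #5, #9, #10, #13, #19, #23. (#20 stays — for-cause denied.)
Seating in order: seats 1–8 → #2, #4, #6, #7, #8, #11, #12, #14; alternates → #15, #16.
So seat 8 is #14.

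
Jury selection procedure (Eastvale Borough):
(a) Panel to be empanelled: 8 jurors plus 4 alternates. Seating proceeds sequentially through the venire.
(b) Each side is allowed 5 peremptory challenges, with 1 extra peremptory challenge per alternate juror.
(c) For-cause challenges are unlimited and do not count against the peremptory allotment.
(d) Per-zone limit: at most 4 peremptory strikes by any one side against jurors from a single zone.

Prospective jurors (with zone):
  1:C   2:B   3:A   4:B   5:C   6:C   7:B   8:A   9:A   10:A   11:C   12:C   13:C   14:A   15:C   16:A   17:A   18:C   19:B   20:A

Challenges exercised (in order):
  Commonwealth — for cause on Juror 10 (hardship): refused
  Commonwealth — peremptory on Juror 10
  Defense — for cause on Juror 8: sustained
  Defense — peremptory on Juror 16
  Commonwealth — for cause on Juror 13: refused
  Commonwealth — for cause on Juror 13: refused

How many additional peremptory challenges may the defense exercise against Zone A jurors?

Defense peremptories so far: #16 — 1 of 9 used, 8 left overall.
Against Zone A: #16 — 1 used; per-zone cap 4 leaves 3.
Binding limit: min(8, 3) = 3.

3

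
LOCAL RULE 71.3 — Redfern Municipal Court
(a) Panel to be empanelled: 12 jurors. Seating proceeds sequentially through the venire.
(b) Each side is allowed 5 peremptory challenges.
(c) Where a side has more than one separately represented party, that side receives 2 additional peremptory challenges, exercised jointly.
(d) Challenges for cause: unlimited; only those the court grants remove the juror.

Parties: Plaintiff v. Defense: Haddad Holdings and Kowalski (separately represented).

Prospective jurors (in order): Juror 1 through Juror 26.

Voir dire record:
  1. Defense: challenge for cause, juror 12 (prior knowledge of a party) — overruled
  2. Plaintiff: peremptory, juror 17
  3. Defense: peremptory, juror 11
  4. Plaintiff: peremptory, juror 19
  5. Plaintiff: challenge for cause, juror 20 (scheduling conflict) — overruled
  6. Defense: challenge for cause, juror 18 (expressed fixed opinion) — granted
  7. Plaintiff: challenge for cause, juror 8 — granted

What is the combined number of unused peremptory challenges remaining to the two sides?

9

Plaintiff allotment: 5. Defense allotment: 5 base + 2 multi-party = 7.
Plaintiff peremptories used: #17, #19 — 2 (for-cause on #20, #8 don't count).
Defense peremptories used: #11 — 1 (for-cause on #12, #18 don't count).
Remaining: (5 − 2) + (7 − 1) = 9.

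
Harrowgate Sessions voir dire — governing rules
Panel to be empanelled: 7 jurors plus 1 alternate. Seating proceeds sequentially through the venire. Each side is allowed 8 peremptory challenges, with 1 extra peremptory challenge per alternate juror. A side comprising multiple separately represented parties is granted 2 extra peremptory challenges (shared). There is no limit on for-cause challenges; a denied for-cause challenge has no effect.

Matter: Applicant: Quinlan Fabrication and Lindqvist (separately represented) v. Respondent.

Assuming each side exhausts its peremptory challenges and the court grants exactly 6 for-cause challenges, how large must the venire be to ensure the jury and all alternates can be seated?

Seats to fill: 7 + 1 alternates = 8.
Peremptories — Applicant: 8 + 1×1 + 2 = 11; Respondent: 8 + 1×1 = 9; total 20.
For-cause removals: 6.
Minimum venire: 8 + 20 + 6 = 34.

34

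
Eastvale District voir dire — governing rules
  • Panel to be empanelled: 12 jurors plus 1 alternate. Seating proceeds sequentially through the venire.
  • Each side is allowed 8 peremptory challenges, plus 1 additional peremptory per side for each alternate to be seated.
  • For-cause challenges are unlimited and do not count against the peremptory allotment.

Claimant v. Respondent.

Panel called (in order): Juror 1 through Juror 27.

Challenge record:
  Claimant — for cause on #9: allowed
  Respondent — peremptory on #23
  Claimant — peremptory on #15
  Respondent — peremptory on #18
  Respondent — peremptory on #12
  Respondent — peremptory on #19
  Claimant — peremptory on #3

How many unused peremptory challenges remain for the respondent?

Respondent allotment: 8 base + 1 × 1 alternate = 9.
Respondent peremptories used: #23, #18, #12, #19 — 4.
Remaining: 9 − 4 = 5.

5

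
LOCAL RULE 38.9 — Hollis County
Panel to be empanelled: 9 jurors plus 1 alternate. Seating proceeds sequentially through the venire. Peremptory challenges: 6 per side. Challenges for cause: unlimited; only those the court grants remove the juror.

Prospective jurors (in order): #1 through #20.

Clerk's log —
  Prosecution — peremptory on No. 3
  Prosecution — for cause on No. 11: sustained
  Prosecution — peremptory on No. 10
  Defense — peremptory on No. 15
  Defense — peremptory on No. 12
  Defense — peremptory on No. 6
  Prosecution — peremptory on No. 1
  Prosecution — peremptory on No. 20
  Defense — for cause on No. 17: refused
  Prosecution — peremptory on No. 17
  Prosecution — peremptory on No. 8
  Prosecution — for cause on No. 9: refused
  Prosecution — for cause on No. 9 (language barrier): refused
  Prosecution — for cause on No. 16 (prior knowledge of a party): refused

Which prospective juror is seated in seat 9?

18

Removed: #1, #3, #6, #8, #10, #11, #12, #15, #17, #20. (#9, #16 stay — for-cause denied.)
Seating in order: seats 1–9 → #2, #4, #5, #7, #9, #13, #14, #16, #18; alternates → #19.
So seat 9 is #18.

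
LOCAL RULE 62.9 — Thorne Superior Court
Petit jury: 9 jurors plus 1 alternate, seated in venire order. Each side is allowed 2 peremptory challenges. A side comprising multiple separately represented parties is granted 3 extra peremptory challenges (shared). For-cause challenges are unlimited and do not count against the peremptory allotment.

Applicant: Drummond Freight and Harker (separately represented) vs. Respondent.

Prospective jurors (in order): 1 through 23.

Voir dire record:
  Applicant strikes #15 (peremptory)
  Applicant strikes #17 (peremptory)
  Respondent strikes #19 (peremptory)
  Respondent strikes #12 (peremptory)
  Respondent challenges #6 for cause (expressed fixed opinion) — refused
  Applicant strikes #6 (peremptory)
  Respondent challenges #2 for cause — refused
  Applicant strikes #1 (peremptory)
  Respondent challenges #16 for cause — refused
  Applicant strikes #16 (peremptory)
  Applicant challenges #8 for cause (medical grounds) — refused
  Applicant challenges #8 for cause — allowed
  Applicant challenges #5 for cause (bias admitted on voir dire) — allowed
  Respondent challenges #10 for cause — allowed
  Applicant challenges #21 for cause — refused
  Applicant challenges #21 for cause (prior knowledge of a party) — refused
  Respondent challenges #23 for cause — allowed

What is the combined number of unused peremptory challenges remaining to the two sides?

0

Applicant allotment: 2 base + 3 multi-party = 5. Respondent allotment: 2.
Applicant peremptories used: #15, #17, #6, #1, #16 — 5 (for-cause on #8, #8, #5, #21, #21 don't count).
Respondent peremptories used: #19, #12 — 2 (for-cause on #6, #2, #16, #10, #23 don't count).
Remaining: (5 − 5) + (2 − 2) = 0.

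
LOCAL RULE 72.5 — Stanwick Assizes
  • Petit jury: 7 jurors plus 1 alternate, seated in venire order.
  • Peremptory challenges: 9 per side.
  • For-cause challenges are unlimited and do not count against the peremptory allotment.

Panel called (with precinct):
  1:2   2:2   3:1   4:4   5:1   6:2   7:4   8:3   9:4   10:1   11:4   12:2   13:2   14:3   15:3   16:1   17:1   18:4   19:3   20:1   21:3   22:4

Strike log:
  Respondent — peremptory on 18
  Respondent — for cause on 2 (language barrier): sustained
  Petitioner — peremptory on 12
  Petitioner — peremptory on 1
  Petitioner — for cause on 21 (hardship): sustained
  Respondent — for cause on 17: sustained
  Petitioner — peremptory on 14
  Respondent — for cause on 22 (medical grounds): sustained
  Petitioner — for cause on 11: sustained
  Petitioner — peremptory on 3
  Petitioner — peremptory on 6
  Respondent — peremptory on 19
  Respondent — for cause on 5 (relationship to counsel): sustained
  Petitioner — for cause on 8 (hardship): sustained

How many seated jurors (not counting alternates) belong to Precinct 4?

Removed: #1, #2, #3, #5, #6, #8, #11, #12, #14, #17, #18, #19, #21, #22.
Seated jurors 1–7: #4, #7, #9, #10, #13, #15, #16 (alternates #20 not counted).
Of those, in Precinct 4: #4, #7, #9 → 3.

3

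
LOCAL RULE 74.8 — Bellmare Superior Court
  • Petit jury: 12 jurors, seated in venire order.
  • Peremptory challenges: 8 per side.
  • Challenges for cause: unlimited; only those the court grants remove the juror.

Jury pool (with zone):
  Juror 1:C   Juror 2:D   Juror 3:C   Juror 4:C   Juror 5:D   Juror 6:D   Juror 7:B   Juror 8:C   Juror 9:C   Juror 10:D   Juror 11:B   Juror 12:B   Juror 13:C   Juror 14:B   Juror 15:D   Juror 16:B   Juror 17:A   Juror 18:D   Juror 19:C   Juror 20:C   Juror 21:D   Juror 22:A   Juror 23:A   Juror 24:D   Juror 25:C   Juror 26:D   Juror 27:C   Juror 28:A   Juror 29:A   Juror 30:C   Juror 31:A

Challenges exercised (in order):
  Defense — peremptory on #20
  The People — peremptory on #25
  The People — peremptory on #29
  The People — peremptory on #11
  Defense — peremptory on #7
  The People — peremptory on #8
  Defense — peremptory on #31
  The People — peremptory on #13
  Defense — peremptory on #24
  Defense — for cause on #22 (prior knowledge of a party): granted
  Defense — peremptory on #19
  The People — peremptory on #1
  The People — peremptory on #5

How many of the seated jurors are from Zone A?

1

Removed: #1, #5, #7, #8, #11, #13, #19, #20, #22, #24, #25, #29, #31.
Seated jurors 1–12: #2, #3, #4, #6, #9, #10, #12, #14, #15, #16, #17, #18.
Of those, in Zone A: #17 → 1.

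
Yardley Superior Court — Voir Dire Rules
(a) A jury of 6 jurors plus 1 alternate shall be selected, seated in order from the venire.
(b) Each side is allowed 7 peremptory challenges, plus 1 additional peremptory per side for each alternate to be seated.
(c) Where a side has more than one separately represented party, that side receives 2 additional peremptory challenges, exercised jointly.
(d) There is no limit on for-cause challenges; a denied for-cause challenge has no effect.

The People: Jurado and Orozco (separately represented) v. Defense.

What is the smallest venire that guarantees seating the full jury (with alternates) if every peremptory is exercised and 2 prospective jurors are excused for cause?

Seats to fill: 6 + 1 alternates = 7.
Peremptories — The People: 7 + 1×1 + 2 = 10; Defense: 7 + 1×1 = 8; total 18.
For-cause removals: 2.
Minimum venire: 7 + 18 + 2 = 27.

27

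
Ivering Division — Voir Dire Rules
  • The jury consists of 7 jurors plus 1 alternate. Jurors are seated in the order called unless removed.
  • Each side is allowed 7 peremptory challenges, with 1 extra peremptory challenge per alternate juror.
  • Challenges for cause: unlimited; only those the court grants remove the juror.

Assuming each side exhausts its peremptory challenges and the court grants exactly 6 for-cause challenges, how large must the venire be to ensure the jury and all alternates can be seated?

30

Seats to fill: 7 + 1 alternates = 8.
Peremptories: 7 + 1×1 = 8 per side × 2 sides = 16.
For-cause removals: 6.
Minimum venire: 8 + 16 + 6 = 30.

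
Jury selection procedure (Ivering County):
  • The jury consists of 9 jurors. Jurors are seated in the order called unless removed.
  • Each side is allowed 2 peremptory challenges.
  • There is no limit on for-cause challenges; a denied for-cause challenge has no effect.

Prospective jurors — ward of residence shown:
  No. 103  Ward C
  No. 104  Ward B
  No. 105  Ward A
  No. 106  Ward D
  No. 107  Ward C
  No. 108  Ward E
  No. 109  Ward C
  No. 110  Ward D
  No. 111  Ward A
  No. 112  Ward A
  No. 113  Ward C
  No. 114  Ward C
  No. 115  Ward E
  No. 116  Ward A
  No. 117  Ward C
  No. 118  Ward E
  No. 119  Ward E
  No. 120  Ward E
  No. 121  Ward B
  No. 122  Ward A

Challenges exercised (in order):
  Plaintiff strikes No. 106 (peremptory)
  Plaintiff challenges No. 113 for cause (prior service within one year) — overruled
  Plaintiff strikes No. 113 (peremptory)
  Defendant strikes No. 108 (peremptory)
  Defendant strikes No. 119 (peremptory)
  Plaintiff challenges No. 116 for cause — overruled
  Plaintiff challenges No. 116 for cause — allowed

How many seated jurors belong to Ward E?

Removed: #106, #108, #113, #116, #119.
Seated jurors 1–9: #103, #104, #105, #107, #109, #110, #111, #112, #114.
None of those are in Ward E → 0.

0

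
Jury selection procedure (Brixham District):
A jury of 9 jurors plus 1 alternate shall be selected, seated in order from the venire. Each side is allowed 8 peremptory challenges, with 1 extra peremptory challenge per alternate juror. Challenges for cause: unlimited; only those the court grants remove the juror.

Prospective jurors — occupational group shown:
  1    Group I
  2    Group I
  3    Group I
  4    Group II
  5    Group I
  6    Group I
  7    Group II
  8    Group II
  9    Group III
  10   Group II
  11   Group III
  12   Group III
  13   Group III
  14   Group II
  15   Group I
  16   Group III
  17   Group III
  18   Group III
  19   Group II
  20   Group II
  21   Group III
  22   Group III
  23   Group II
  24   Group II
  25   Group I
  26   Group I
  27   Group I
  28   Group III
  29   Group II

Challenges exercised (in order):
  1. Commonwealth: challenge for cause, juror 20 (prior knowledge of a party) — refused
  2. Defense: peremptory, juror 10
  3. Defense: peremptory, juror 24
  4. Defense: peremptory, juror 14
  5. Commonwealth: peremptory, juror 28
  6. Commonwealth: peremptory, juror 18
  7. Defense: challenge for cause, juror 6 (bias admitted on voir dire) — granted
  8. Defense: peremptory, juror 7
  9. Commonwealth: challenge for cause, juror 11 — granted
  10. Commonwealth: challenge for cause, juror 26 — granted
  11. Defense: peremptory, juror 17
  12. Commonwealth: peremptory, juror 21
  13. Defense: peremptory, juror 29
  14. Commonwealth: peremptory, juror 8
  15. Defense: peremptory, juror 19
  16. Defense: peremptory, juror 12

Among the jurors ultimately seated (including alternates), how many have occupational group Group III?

3

Removed: #6, #7, #8, #10, #11, #12, #14, #17, #18, #19, #21, #24, #26, #28, #29.
Seated (10 incl. alternates): #1, #2, #3, #4, #5, #9, #13, #15, #16, #20.
Of those, in Group III: #9, #13, #16 → 3.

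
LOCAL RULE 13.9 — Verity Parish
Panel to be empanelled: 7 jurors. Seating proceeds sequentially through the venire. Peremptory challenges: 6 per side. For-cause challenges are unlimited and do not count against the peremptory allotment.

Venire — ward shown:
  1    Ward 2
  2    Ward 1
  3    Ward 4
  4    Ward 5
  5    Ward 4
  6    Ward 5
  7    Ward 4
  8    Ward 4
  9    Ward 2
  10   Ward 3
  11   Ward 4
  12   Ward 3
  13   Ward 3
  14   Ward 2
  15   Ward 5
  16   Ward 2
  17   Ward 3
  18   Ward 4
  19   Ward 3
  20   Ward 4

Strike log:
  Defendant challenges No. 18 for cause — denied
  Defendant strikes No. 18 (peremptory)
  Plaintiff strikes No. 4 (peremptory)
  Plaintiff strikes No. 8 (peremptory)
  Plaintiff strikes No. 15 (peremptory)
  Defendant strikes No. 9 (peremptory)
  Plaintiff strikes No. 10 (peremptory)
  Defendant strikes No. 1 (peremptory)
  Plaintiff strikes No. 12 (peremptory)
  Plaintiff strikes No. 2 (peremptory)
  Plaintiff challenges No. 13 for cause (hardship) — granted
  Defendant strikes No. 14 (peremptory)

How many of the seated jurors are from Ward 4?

Removed: #1, #2, #4, #8, #9, #10, #12, #13, #14, #15, #18.
Seated jurors 1–7: #3, #5, #6, #7, #11, #16, #17.
Of those, in Ward 4: #3, #5, #7, #11 → 4.

4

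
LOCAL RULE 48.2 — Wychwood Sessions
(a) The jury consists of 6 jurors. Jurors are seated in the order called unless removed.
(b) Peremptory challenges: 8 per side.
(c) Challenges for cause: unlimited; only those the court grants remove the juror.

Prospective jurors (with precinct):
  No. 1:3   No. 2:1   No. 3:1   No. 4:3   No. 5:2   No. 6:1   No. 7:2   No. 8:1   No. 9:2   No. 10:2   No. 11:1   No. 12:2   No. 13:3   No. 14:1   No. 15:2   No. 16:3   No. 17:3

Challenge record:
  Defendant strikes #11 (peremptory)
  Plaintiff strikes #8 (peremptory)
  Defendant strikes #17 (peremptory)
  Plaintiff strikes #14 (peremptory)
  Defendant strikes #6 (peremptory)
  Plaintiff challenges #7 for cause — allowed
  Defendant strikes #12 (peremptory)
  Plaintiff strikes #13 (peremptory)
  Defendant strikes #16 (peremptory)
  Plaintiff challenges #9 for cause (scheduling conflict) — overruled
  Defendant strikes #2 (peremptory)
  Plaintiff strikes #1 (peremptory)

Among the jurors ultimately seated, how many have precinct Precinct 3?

1

Removed: #1, #2, #6, #7, #8, #11, #12, #13, #14, #16, #17.
Seated jurors 1–6: #3, #4, #5, #9, #10, #15.
Of those, in Precinct 3: #4 → 1.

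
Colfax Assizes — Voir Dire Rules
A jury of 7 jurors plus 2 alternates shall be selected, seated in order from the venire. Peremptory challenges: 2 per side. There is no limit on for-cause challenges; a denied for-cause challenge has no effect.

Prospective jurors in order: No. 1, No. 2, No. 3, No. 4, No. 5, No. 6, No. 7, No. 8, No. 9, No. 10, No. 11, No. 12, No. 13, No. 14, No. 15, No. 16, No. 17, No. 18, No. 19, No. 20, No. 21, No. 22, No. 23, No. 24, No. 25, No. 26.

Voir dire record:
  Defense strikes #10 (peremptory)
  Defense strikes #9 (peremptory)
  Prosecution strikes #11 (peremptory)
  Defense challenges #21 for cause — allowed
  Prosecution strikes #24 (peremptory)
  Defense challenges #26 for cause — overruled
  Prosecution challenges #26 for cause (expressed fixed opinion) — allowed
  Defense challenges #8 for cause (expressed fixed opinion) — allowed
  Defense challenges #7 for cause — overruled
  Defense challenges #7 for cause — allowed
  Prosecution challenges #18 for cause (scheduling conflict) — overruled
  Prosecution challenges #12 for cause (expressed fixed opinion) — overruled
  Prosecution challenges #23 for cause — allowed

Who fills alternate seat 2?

Removed: #7, #8, #9, #10, #11, #21, #23, #24, #26. (#12, #18 stay — for-cause denied.)
Seating in order: seats 1–7 → #1, #2, #3, #4, #5, #6, #12; alternates → #13, #14.
So alternate 2 is #14.

14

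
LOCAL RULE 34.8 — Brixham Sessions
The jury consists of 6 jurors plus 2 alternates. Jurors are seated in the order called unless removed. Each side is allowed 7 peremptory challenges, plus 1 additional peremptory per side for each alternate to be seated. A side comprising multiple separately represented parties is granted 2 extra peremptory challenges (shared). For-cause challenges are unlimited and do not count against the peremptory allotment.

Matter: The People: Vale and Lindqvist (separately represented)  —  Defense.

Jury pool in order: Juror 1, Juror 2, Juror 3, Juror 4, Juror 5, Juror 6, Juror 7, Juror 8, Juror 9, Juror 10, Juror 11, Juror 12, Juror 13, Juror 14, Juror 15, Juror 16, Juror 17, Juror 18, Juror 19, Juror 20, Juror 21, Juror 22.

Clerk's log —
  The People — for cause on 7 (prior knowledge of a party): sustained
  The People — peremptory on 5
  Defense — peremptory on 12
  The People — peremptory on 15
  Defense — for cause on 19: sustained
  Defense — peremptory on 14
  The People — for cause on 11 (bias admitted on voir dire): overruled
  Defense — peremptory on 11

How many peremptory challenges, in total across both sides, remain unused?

The People allotment: 7 base + 1 × 2 alternates + 2 multi-party = 11. Defense allotment: 7 base + 1 × 2 alternates = 9.
The People peremptories used: #5, #15 — 2 (for-cause on #7, #11 don't count).
Defense peremptories used: #12, #14, #11 — 3 (the for-cause on #19 doesn't count).
Remaining: (11 − 2) + (9 − 3) = 15.

15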